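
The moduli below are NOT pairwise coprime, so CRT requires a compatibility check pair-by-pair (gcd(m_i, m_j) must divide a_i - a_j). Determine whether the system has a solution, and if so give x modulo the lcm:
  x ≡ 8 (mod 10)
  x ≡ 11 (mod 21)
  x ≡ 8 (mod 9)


Moduli 10, 21, 9 are not pairwise coprime, so CRT works modulo lcm(m_i) when all pairwise compatibility conditions hold.
Pairwise compatibility: gcd(m_i, m_j) must divide a_i - a_j for every pair.
Merge one congruence at a time:
  Start: x ≡ 8 (mod 10).
  Combine with x ≡ 11 (mod 21): gcd(10, 21) = 1; 11 - 8 = 3, which IS divisible by 1, so compatible.
    Write x = 8 + 10·t and substitute into x ≡ 11 (mod 21): 10·t ≡ 11 − 8 = 3 (mod 21).
    The inverse of 10 mod 21 is 19 (since 10·19 = 190 = 9·21 + 1), so t ≡ 19·3 = 57 ≡ 15 (mod 21).
    Then x = 8 + 10·15 = 158, valid modulo lcm(10, 21) = 210: x ≡ 158 (mod 210).
  Combine with x ≡ 8 (mod 9): gcd(210, 9) = 3; 8 - 158 = -150, which IS divisible by 3, so compatible.
    Write x = 158 + 210·t and substitute into x ≡ 8 (mod 9): 210·t ≡ 8 − 158 = -150 (mod 9).
    Divide the congruence (and modulus) by g = 3: 70·t ≡ -50 (mod 3).
    Reduce coefficients mod 3: 1·t ≡ 1 (mod 3).
    So t ≡ 1 (mod 3).
    Then x = 158 + 210·1 = 368, valid modulo lcm(210, 9) = 630: x ≡ 368 (mod 630).
Verify: 368 mod 10 = 8, 368 mod 21 = 11, 368 mod 9 = 8.

x ≡ 368 (mod 630).


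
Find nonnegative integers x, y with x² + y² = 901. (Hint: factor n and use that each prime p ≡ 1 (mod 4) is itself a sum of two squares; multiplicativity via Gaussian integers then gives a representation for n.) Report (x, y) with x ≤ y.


Step 1: Factor n = 901 = 17 · 53.
Step 2: Check the mod-4 condition on each prime factor: 17 ≡ 1 (mod 4), exponent 1; 53 ≡ 1 (mod 4), exponent 1.
All primes ≡ 3 (mod 4) appear to even exponent (or don't appear), so by the two-squares theorem n IS expressible as a sum of two squares.
Step 3: Build a representation. Here n = 17 · 53 is a product of primes ≡ 1 (mod 4). Each prime p ≡ 1 (mod 4) is itself a sum of two squares; find a² by testing p − a² for a perfect square:
  17: 17 − 1² = 16 = 4² ⇒ 17 = 1² + 4².
  53: 53 − 1² = 52, 53 − 2² = 49 = 7² ⇒ 53 = 2² + 7².
  Combine using the Brahmagupta–Fibonacci identity (a² + b²)(c² + d²) = (ac − bd)² + (ad + bc)² = (ac + bd)² + (ad − bc)²:
  17 · 53 = 901: from (1² + 4²)(2² + 7²), take (1·2 − 4·7, 1·7 + 4·2) = (2 − 28, 7 + 8) = (-26, 15); dropping signs (only squares matter) gives (26, 15); check 26² + 15² = 676 + 225 = 901 ✓.
Step 4: Order so x ≤ y and verify: 15² + 26² = 225 + 676 = 901 = n. ✓

n = 901 = 15² + 26² (one valid representation with x ≤ y).


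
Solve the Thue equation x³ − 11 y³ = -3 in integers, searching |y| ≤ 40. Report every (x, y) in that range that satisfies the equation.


The equation is x³ - 11y³ = -3. For fixed y, x³ = 11·y³ − 3, so a solution requires the RHS to be a perfect cube.
Strategy: iterate y from -40 to 40, compute RHS = 11·y³ − 3, and check whether it is a (positive or negative) perfect cube.
Check small values of y:
  y = 0: RHS = -3 is not a perfect cube.
  y = 1: RHS = 8 = (2)³ ⇒ x = 2 works.
  y = -1: RHS = -14 is not a perfect cube.
  y = 2: RHS = 85 is not a perfect cube.
  y = -2: RHS = -91 is not a perfect cube.
  y = 3: RHS = 294 is not a perfect cube.
  y = -3: RHS = -300 is not a perfect cube.
Continuing the search up to |y| = 40 finds no further solutions beyond those listed.
Collected solutions: (2, 1).

Solutions (with |y| ≤ 40): (2, 1).


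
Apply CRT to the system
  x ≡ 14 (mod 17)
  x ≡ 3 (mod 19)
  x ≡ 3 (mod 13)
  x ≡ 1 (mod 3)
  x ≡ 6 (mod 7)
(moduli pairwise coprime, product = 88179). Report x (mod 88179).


Product of moduli M = 17 · 19 · 13 · 3 · 7 = 88179.
Merge one congruence at a time:
  Start: x ≡ 14 (mod 17).
  Combine with x ≡ 3 (mod 19); new modulus lcm = 323.
    Write x = 14 + 17·t and substitute into x ≡ 3 (mod 19): 17·t ≡ 3 − 14 = -11 (mod 19).
    Reduce coefficients mod 19: 17·t ≡ 8 (mod 19).
    The inverse of 17 mod 19 is 9 (since 17·9 = 153 = 8·19 + 1), so t ≡ 9·8 = 72 ≡ 15 (mod 19).
    Then x = 14 + 17·15 = 269, valid modulo lcm(17, 19) = 323: x ≡ 269 (mod 323).
  Combine with x ≡ 3 (mod 13); new modulus lcm = 4199.
    Write x = 269 + 323·t and substitute into x ≡ 3 (mod 13): 323·t ≡ 3 − 269 = -266 (mod 13).
    Reduce coefficients mod 13: 11·t ≡ 7 (mod 13).
    The inverse of 11 mod 13 is 6 (since 11·6 = 66 = 5·13 + 1), so t ≡ 6·7 = 42 ≡ 3 (mod 13).
    Then x = 269 + 323·3 = 1238, valid modulo lcm(323, 13) = 4199: x ≡ 1238 (mod 4199).
  Combine with x ≡ 1 (mod 3); new modulus lcm = 12597.
    Write x = 1238 + 4199·t and substitute into x ≡ 1 (mod 3): 4199·t ≡ 1 − 1238 = -1237 (mod 3).
    Reduce coefficients mod 3: 2·t ≡ 2 (mod 3).
    The inverse of 2 mod 3 is 2 (since 2·2 = 4 = 1·3 + 1), so t ≡ 2·2 = 4 ≡ 1 (mod 3).
    Then x = 1238 + 4199·1 = 5437, valid modulo lcm(4199, 3) = 12597: x ≡ 5437 (mod 12597).
  Combine with x ≡ 6 (mod 7); new modulus lcm = 88179.
    Write x = 5437 + 12597·t and substitute into x ≡ 6 (mod 7): 12597·t ≡ 6 − 5437 = -5431 (mod 7).
    Reduce coefficients mod 7: 4·t ≡ 1 (mod 7).
    The inverse of 4 mod 7 is 2 (since 4·2 = 8 = 1·7 + 1), so t ≡ 2·1 = 2 ≡ 2 (mod 7).
    Then x = 5437 + 12597·2 = 30631, valid modulo lcm(12597, 7) = 88179: x ≡ 30631 (mod 88179).
Verify against each original: 30631 mod 17 = 14, 30631 mod 19 = 3, 30631 mod 13 = 3, 30631 mod 3 = 1, 30631 mod 7 = 6.

x ≡ 30631 (mod 88179).


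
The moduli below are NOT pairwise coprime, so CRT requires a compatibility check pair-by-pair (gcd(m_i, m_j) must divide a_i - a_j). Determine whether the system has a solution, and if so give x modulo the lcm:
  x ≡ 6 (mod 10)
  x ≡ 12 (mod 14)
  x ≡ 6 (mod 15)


Moduli 10, 14, 15 are not pairwise coprime, so CRT works modulo lcm(m_i) when all pairwise compatibility conditions hold.
Pairwise compatibility: gcd(m_i, m_j) must divide a_i - a_j for every pair.
Merge one congruence at a time:
  Start: x ≡ 6 (mod 10).
  Combine with x ≡ 12 (mod 14): gcd(10, 14) = 2; 12 - 6 = 6, which IS divisible by 2, so compatible.
    Write x = 6 + 10·t and substitute into x ≡ 12 (mod 14): 10·t ≡ 12 − 6 = 6 (mod 14).
    Divide the congruence (and modulus) by g = 2: 5·t ≡ 3 (mod 7).
    The inverse of 5 mod 7 is 3 (since 5·3 = 15 = 2·7 + 1), so t ≡ 3·3 = 9 ≡ 2 (mod 7).
    Then x = 6 + 10·2 = 26, valid modulo lcm(10, 14) = 70: x ≡ 26 (mod 70).
  Combine with x ≡ 6 (mod 15): gcd(70, 15) = 5; 6 - 26 = -20, which IS divisible by 5, so compatible.
    Write x = 26 + 70·t and substitute into x ≡ 6 (mod 15): 70·t ≡ 6 − 26 = -20 (mod 15).
    Divide the congruence (and modulus) by g = 5: 14·t ≡ -4 (mod 3).
    Reduce coefficients mod 3: 2·t ≡ 2 (mod 3).
    The inverse of 2 mod 3 is 2 (since 2·2 = 4 = 1·3 + 1), so t ≡ 2·2 = 4 ≡ 1 (mod 3).
    Then x = 26 + 70·1 = 96, valid modulo lcm(70, 15) = 210: x ≡ 96 (mod 210).
Verify: 96 mod 10 = 6, 96 mod 14 = 12, 96 mod 15 = 6.

x ≡ 96 (mod 210).


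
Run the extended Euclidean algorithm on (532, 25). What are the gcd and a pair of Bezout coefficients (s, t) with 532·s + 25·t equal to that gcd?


Euclidean algorithm on (532, 25) — divide until remainder is 0:
  532 = 21 · 25 + 7
  25 = 3 · 7 + 4
  7 = 1 · 4 + 3
  4 = 1 · 3 + 1
  3 = 3 · 1 + 0
gcd(532, 25) = 1.
Track Bezout coefficients alongside the remainders: start with r₀ = 532 = a·1 + b·0 (s = 1, t = 0) and r₁ = 25 = a·0 + b·1 (s = 0, t = 1); each new remainder r_{k+1} = r_{k-1} − q_k·r_k inherits s_{k+1} = s_{k-1} − q_k·s_k, t_{k+1} = t_{k-1} − q_k·t_k, so r_k = a·s_k + b·t_k at every step:
  q = 21: r = 7, s = 1 − 21·0 = 1, t = 0 − 21·1 = -21  (check: 532·1 + 25·(-21) = 7)
  q = 3: r = 4, s = 0 − 3·1 = -3, t = 1 − 3·(-21) = 64  (check: 532·(-3) + 25·64 = 4)
  q = 1: r = 3, s = 1 − 1·(-3) = 4, t = -21 − 1·64 = -85  (check: 532·4 + 25·(-85) = 3)
  q = 1: r = 1, s = -3 − 1·4 = -7, t = 64 − 1·(-85) = 149  (check: 532·(-7) + 25·149 = 1)
The row with r = 1 (the gcd) gives the Bezout coefficients s = -7, t = 149.
Result: 532 · (-7) + 25 · (149) = 1.

gcd(532, 25) = 1; s = -7, t = 149 (check: 532·(-7) + 25·149 = 1).


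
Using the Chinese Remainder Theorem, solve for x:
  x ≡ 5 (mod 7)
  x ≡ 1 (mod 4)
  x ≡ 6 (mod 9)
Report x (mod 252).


Moduli 7, 4, 9 are pairwise coprime; by CRT there is a unique solution modulo M = 7 · 4 · 9 = 252.
Solve pairwise, accumulating the modulus:
  Start with x ≡ 5 (mod 7).
  Combine with x ≡ 1 (mod 4): since gcd(7, 4) = 1, we get a unique residue mod 28.
    Write x = 5 + 7·t and substitute into x ≡ 1 (mod 4): 7·t ≡ 1 − 5 = -4 (mod 4).
    Reduce coefficients mod 4: 3·t ≡ 0 (mod 4).
    The inverse of 3 mod 4 is 3 (since 3·3 = 9 = 2·4 + 1), so t ≡ 3·0 = 0 ≡ 0 (mod 4).
    Then x = 5 + 7·0 = 5, valid modulo lcm(7, 4) = 28: x ≡ 5 (mod 28).
  Combine with x ≡ 6 (mod 9): since gcd(28, 9) = 1, we get a unique residue mod 252.
    Write x = 5 + 28·t and substitute into x ≡ 6 (mod 9): 28·t ≡ 6 − 5 = 1 (mod 9).
    Reduce coefficients mod 9: 1·t ≡ 1 (mod 9).
    So t ≡ 1 (mod 9).
    Then x = 5 + 28·1 = 33, valid modulo lcm(28, 9) = 252: x ≡ 33 (mod 252).
Verify: 33 mod 7 = 5 ✓, 33 mod 4 = 1 ✓, 33 mod 9 = 6 ✓.

x ≡ 33 (mod 252).


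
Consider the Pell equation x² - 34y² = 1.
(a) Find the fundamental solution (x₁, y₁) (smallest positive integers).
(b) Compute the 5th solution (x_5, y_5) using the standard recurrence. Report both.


Step 1: Find the fundamental solution (x₁, y₁) of x² - 34y² = 1.
  Expand √34 as a continued fraction. a₀ = ⌊√34⌋ = 5; iterate m_{k+1} = d_k·a_k − m_k, d_{k+1} = (34 − m_{k+1}²)/d_k, a_{k+1} = ⌊(a₀ + m_{k+1})/d_{k+1}⌋ (starting m₀ = 0, d₀ = 1), with convergents p_k = a_k·p_{k-1} + p_{k-2}, q_k = a_k·q_{k-1} + q_{k-2} (p₋₁ = 1, q₋₁ = 0):
  k = 0: a₀ = 5; p₀/q₀ = 5/1; p₀² − 34·q₀² = 25 − 34 = -9.
  k = 1: m = 5, d = 9, a = ⌊(5 + 5)/9⌋ = 1; p/q = (1·5 + 1)/(1·1 + 0) = 6/1; p² − 34·q² = 36 − 34 = 2.
  k = 2: m = 4, d = 2, a = ⌊(5 + 4)/2⌋ = 4; p/q = (4·6 + 5)/(4·1 + 1) = 29/5; p² − 34·q² = 841 − 850 = -9.
  k = 3: m = 4, d = 9, a = ⌊(5 + 4)/9⌋ = 1; p/q = (1·29 + 6)/(1·5 + 1) = 35/6; p² − 34·q² = 1225 − 1224 = 1.
  The first convergent with p² − 34·q² = 1 gives the fundamental solution (x₁, y₁) = (35, 6).
Step 2: Apply the recurrence (x_{n+1}, y_{n+1}) = (x₁x_n + 34y₁y_n, x₁y_n + y₁x_n) repeatedly.
  From (x_1, y_1) = (35, 6): x_2 = 35·35 + 34·6·6 = 2449; y_2 = 35·6 + 6·35 = 420.
  From (x_2, y_2) = (2449, 420): x_3 = 35·2449 + 34·6·420 = 171395; y_3 = 35·420 + 6·2449 = 29394.
  From (x_3, y_3) = (171395, 29394): x_4 = 35·171395 + 34·6·29394 = 11995201; y_4 = 35·29394 + 6·171395 = 2057160.
  From (x_4, y_4) = (11995201, 2057160): x_5 = 35·11995201 + 34·6·2057160 = 839492675; y_5 = 35·2057160 + 6·11995201 = 143971806.
Step 3: Verify x_5² - 34·y_5² = 704747951378655625 - 704747951378655624 = 1 (should be 1). ✓

(x_1, y_1) = (35, 6); (x_5, y_5) = (839492675, 143971806).


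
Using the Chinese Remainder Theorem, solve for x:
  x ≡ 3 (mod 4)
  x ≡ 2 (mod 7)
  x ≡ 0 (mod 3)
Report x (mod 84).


Moduli 4, 7, 3 are pairwise coprime; by CRT there is a unique solution modulo M = 4 · 7 · 3 = 84.
Solve pairwise, accumulating the modulus:
  Start with x ≡ 3 (mod 4).
  Combine with x ≡ 2 (mod 7): since gcd(4, 7) = 1, we get a unique residue mod 28.
    Write x = 3 + 4·t and substitute into x ≡ 2 (mod 7): 4·t ≡ 2 − 3 = -1 (mod 7).
    Reduce coefficients mod 7: 4·t ≡ 6 (mod 7).
    The inverse of 4 mod 7 is 2 (since 4·2 = 8 = 1·7 + 1), so t ≡ 2·6 = 12 ≡ 5 (mod 7).
    Then x = 3 + 4·5 = 23, valid modulo lcm(4, 7) = 28: x ≡ 23 (mod 28).
  Combine with x ≡ 0 (mod 3): since gcd(28, 3) = 1, we get a unique residue mod 84.
    Write x = 23 + 28·t and substitute into x ≡ 0 (mod 3): 28·t ≡ 0 − 23 = -23 (mod 3).
    Reduce coefficients mod 3: 1·t ≡ 1 (mod 3).
    So t ≡ 1 (mod 3).
    Then x = 23 + 28·1 = 51, valid modulo lcm(28, 3) = 84: x ≡ 51 (mod 84).
Verify: 51 mod 4 = 3 ✓, 51 mod 7 = 2 ✓, 51 mod 3 = 0 ✓.

x ≡ 51 (mod 84).


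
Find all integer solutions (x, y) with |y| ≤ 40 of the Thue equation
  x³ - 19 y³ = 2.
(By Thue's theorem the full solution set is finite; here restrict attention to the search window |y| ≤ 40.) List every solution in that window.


The equation is x³ - 19y³ = 2. For fixed y, x³ = 19·y³ + 2, so a solution requires the RHS to be a perfect cube.
Strategy: iterate y from -40 to 40, compute RHS = 19·y³ + 2, and check whether it is a (positive or negative) perfect cube.
Check small values of y:
  y = 0: RHS = 2 is not a perfect cube.
  y = 1: RHS = 21 is not a perfect cube.
  y = -1: RHS = -17 is not a perfect cube.
  y = 2: RHS = 154 is not a perfect cube.
  y = -2: RHS = -150 is not a perfect cube.
  y = 3: RHS = 515 is not a perfect cube.
  y = -3: RHS = -511 is not a perfect cube.
Continuing the search up to |y| = 40 finds no solutions either.
No (x, y) in the scanned range satisfies the equation.

No integer solutions with |y| ≤ 40.


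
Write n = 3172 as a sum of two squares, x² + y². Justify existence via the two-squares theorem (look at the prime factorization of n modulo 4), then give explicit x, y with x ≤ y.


Step 1: Factor n = 3172 = 2^2 · 13 · 61.
Step 2: Check the mod-4 condition on each prime factor: 2 = 2 (special); 13 ≡ 1 (mod 4), exponent 1; 61 ≡ 1 (mod 4), exponent 1.
All primes ≡ 3 (mod 4) appear to even exponent (or don't appear), so by the two-squares theorem n IS expressible as a sum of two squares.
Step 3: Build a representation. Group n = k² · m with k = 2 and m = 13 · 61 = 793 (a product of primes ≡ 1 (mod 4)); a representation of m scales to one of n via (k·x)² + (k·y)² = k²(x² + y²). Each prime p ≡ 1 (mod 4) is itself a sum of two squares; find a² by testing p − a² for a perfect square:
  13: 13 − 1² = 12, 13 − 2² = 9 = 3² ⇒ 13 = 2² + 3².
  61: 61 − 1² = 60, 61 − 2² = 57, 61 − 3² = 52, 61 − 4² = 45, 61 − 5² = 36 = 6² ⇒ 61 = 5² + 6².
  Combine using the Brahmagupta–Fibonacci identity (a² + b²)(c² + d²) = (ac − bd)² + (ad + bc)² = (ac + bd)² + (ad − bc)²:
  13 · 61 = 793: from (2² + 3²)(5² + 6²), take (2·5 − 3·6, 2·6 + 3·5) = (10 − 18, 12 + 15) = (-8, 27); dropping signs (only squares matter) gives (8, 27); check 8² + 27² = 64 + 729 = 793 ✓.
  Scale by k = 2: (2·8, 2·27) = (16, 54).
Step 4: Order so x ≤ y and verify: 16² + 54² = 256 + 2916 = 3172 = n. ✓

n = 3172 = 16² + 54² (one valid representation with x ≤ y).


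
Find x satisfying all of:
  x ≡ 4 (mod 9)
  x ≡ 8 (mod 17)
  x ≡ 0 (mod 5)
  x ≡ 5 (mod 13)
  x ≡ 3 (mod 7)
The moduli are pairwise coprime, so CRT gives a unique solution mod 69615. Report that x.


Product of moduli M = 9 · 17 · 5 · 13 · 7 = 69615.
Merge one congruence at a time:
  Start: x ≡ 4 (mod 9).
  Combine with x ≡ 8 (mod 17); new modulus lcm = 153.
    Write x = 4 + 9·t and substitute into x ≡ 8 (mod 17): 9·t ≡ 8 − 4 = 4 (mod 17).
    The inverse of 9 mod 17 is 2 (since 9·2 = 18 = 1·17 + 1), so t ≡ 2·4 = 8 ≡ 8 (mod 17).
    Then x = 4 + 9·8 = 76, valid modulo lcm(9, 17) = 153: x ≡ 76 (mod 153).
  Combine with x ≡ 0 (mod 5); new modulus lcm = 765.
    Write x = 76 + 153·t and substitute into x ≡ 0 (mod 5): 153·t ≡ 0 − 76 = -76 (mod 5).
    Reduce coefficients mod 5: 3·t ≡ 4 (mod 5).
    The inverse of 3 mod 5 is 2 (since 3·2 = 6 = 1·5 + 1), so t ≡ 2·4 = 8 ≡ 3 (mod 5).
    Then x = 76 + 153·3 = 535, valid modulo lcm(153, 5) = 765: x ≡ 535 (mod 765).
  Combine with x ≡ 5 (mod 13); new modulus lcm = 9945.
    Write x = 535 + 765·t and substitute into x ≡ 5 (mod 13): 765·t ≡ 5 − 535 = -530 (mod 13).
    Reduce coefficients mod 13: 11·t ≡ 3 (mod 13).
    The inverse of 11 mod 13 is 6 (since 11·6 = 66 = 5·13 + 1), so t ≡ 6·3 = 18 ≡ 5 (mod 13).
    Then x = 535 + 765·5 = 4360, valid modulo lcm(765, 13) = 9945: x ≡ 4360 (mod 9945).
  Combine with x ≡ 3 (mod 7); new modulus lcm = 69615.
    Write x = 4360 + 9945·t and substitute into x ≡ 3 (mod 7): 9945·t ≡ 3 − 4360 = -4357 (mod 7).
    Reduce coefficients mod 7: 5·t ≡ 4 (mod 7).
    The inverse of 5 mod 7 is 3 (since 5·3 = 15 = 2·7 + 1), so t ≡ 3·4 = 12 ≡ 5 (mod 7).
    Then x = 4360 + 9945·5 = 54085, valid modulo lcm(9945, 7) = 69615: x ≡ 54085 (mod 69615).
Verify against each original: 54085 mod 9 = 4, 54085 mod 17 = 8, 54085 mod 5 = 0, 54085 mod 13 = 5, 54085 mod 7 = 3.

x ≡ 54085 (mod 69615).


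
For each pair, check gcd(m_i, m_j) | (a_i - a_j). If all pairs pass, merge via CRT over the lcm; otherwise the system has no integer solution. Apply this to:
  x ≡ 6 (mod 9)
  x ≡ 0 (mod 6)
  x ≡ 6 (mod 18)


Moduli 9, 6, 18 are not pairwise coprime, so CRT works modulo lcm(m_i) when all pairwise compatibility conditions hold.
Pairwise compatibility: gcd(m_i, m_j) must divide a_i - a_j for every pair.
Merge one congruence at a time:
  Start: x ≡ 6 (mod 9).
  Combine with x ≡ 0 (mod 6): gcd(9, 6) = 3; 0 - 6 = -6, which IS divisible by 3, so compatible.
    Write x = 6 + 9·t and substitute into x ≡ 0 (mod 6): 9·t ≡ 0 − 6 = -6 (mod 6).
    Divide the congruence (and modulus) by g = 3: 3·t ≡ -2 (mod 2).
    Reduce coefficients mod 2: 1·t ≡ 0 (mod 2).
    So t ≡ 0 (mod 2).
    Then x = 6 + 9·0 = 6, valid modulo lcm(9, 6) = 18: x ≡ 6 (mod 18).
  Combine with x ≡ 6 (mod 18): gcd(18, 18) = 18; 6 - 6 = 0, which IS divisible by 18, so compatible.
    Write x = 6 + 18·t and substitute into x ≡ 6 (mod 18): 18·t ≡ 6 − 6 = 0 (mod 18).
    Divide the congruence (and modulus) by g = 18: 1·t ≡ 0 (mod 1).
    Modulo 1 every t works; take t = 0.
    Then x = 6 + 18·0 = 6, valid modulo lcm(18, 18) = 18: x ≡ 6 (mod 18).
Verify: 6 mod 9 = 6, 6 mod 6 = 0, 6 mod 18 = 6.

x ≡ 6 (mod 18).


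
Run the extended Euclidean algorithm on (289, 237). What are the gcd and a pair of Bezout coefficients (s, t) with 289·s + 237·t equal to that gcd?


Euclidean algorithm on (289, 237) — divide until remainder is 0:
  289 = 1 · 237 + 52
  237 = 4 · 52 + 29
  52 = 1 · 29 + 23
  29 = 1 · 23 + 6
  23 = 3 · 6 + 5
  6 = 1 · 5 + 1
  5 = 5 · 1 + 0
gcd(289, 237) = 1.
Track Bezout coefficients alongside the remainders: start with r₀ = 289 = a·1 + b·0 (s = 1, t = 0) and r₁ = 237 = a·0 + b·1 (s = 0, t = 1); each new remainder r_{k+1} = r_{k-1} − q_k·r_k inherits s_{k+1} = s_{k-1} − q_k·s_k, t_{k+1} = t_{k-1} − q_k·t_k, so r_k = a·s_k + b·t_k at every step:
  q = 1: r = 52, s = 1 − 1·0 = 1, t = 0 − 1·1 = -1  (check: 289·1 + 237·(-1) = 52)
  q = 4: r = 29, s = 0 − 4·1 = -4, t = 1 − 4·(-1) = 5  (check: 289·(-4) + 237·5 = 29)
  q = 1: r = 23, s = 1 − 1·(-4) = 5, t = -1 − 1·5 = -6  (check: 289·5 + 237·(-6) = 23)
  q = 1: r = 6, s = -4 − 1·5 = -9, t = 5 − 1·(-6) = 11  (check: 289·(-9) + 237·11 = 6)
  q = 3: r = 5, s = 5 − 3·(-9) = 32, t = -6 − 3·11 = -39  (check: 289·32 + 237·(-39) = 5)
  q = 1: r = 1, s = -9 − 1·32 = -41, t = 11 − 1·(-39) = 50  (check: 289·(-41) + 237·50 = 1)
The row with r = 1 (the gcd) gives the Bezout coefficients s = -41, t = 50.
Result: 289 · (-41) + 237 · (50) = 1.

gcd(289, 237) = 1; s = -41, t = 50 (check: 289·(-41) + 237·50 = 1).


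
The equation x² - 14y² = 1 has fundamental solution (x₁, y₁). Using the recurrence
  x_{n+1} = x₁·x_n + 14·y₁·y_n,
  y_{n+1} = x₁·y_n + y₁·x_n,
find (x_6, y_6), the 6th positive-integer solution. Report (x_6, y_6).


Step 1: Find the fundamental solution (x₁, y₁) of x² - 14y² = 1.
  Expand √14 as a continued fraction. a₀ = ⌊√14⌋ = 3; iterate m_{k+1} = d_k·a_k − m_k, d_{k+1} = (14 − m_{k+1}²)/d_k, a_{k+1} = ⌊(a₀ + m_{k+1})/d_{k+1}⌋ (starting m₀ = 0, d₀ = 1), with convergents p_k = a_k·p_{k-1} + p_{k-2}, q_k = a_k·q_{k-1} + q_{k-2} (p₋₁ = 1, q₋₁ = 0):
  k = 0: a₀ = 3; p₀/q₀ = 3/1; p₀² − 14·q₀² = 9 − 14 = -5.
  k = 1: m = 3, d = 5, a = ⌊(3 + 3)/5⌋ = 1; p/q = (1·3 + 1)/(1·1 + 0) = 4/1; p² − 14·q² = 16 − 14 = 2.
  k = 2: m = 2, d = 2, a = ⌊(3 + 2)/2⌋ = 2; p/q = (2·4 + 3)/(2·1 + 1) = 11/3; p² − 14·q² = 121 − 126 = -5.
  k = 3: m = 2, d = 5, a = ⌊(3 + 2)/5⌋ = 1; p/q = (1·11 + 4)/(1·3 + 1) = 15/4; p² − 14·q² = 225 − 224 = 1.
  The first convergent with p² − 14·q² = 1 gives the fundamental solution (x₁, y₁) = (15, 4).
Step 2: Apply the recurrence (x_{n+1}, y_{n+1}) = (x₁x_n + 14y₁y_n, x₁y_n + y₁x_n) repeatedly.
  From (x_1, y_1) = (15, 4): x_2 = 15·15 + 14·4·4 = 449; y_2 = 15·4 + 4·15 = 120.
  From (x_2, y_2) = (449, 120): x_3 = 15·449 + 14·4·120 = 13455; y_3 = 15·120 + 4·449 = 3596.
  From (x_3, y_3) = (13455, 3596): x_4 = 15·13455 + 14·4·3596 = 403201; y_4 = 15·3596 + 4·13455 = 107760.
  From (x_4, y_4) = (403201, 107760): x_5 = 15·403201 + 14·4·107760 = 12082575; y_5 = 15·107760 + 4·403201 = 3229204.
  From (x_5, y_5) = (12082575, 3229204): x_6 = 15·12082575 + 14·4·3229204 = 362074049; y_6 = 15·3229204 + 4·12082575 = 96768360.
Step 3: Verify x_6² - 14·y_6² = 131097616959254401 - 131097616959254400 = 1 (should be 1). ✓

(x_1, y_1) = (15, 4); (x_6, y_6) = (362074049, 96768360).


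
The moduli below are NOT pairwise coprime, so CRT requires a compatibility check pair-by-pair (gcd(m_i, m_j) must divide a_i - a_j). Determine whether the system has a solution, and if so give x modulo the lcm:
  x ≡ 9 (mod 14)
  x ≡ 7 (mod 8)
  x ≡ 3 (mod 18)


Moduli 14, 8, 18 are not pairwise coprime, so CRT works modulo lcm(m_i) when all pairwise compatibility conditions hold.
Pairwise compatibility: gcd(m_i, m_j) must divide a_i - a_j for every pair.
Merge one congruence at a time:
  Start: x ≡ 9 (mod 14).
  Combine with x ≡ 7 (mod 8): gcd(14, 8) = 2; 7 - 9 = -2, which IS divisible by 2, so compatible.
    Write x = 9 + 14·t and substitute into x ≡ 7 (mod 8): 14·t ≡ 7 − 9 = -2 (mod 8).
    Divide the congruence (and modulus) by g = 2: 7·t ≡ -1 (mod 4).
    Reduce coefficients mod 4: 3·t ≡ 3 (mod 4).
    The inverse of 3 mod 4 is 3 (since 3·3 = 9 = 2·4 + 1), so t ≡ 3·3 = 9 ≡ 1 (mod 4).
    Then x = 9 + 14·1 = 23, valid modulo lcm(14, 8) = 56: x ≡ 23 (mod 56).
  Combine with x ≡ 3 (mod 18): gcd(56, 18) = 2; 3 - 23 = -20, which IS divisible by 2, so compatible.
    Write x = 23 + 56·t and substitute into x ≡ 3 (mod 18): 56·t ≡ 3 − 23 = -20 (mod 18).
    Divide the congruence (and modulus) by g = 2: 28·t ≡ -10 (mod 9).
    Reduce coefficients mod 9: 1·t ≡ 8 (mod 9).
    So t ≡ 8 (mod 9).
    Then x = 23 + 56·8 = 471, valid modulo lcm(56, 18) = 504: x ≡ 471 (mod 504).
Verify: 471 mod 14 = 9, 471 mod 8 = 7, 471 mod 18 = 3.

x ≡ 471 (mod 504).


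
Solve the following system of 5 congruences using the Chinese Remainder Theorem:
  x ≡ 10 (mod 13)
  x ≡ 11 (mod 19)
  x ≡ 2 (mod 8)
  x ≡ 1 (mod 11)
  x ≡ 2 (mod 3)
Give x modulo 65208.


Product of moduli M = 13 · 19 · 8 · 11 · 3 = 65208.
Merge one congruence at a time:
  Start: x ≡ 10 (mod 13).
  Combine with x ≡ 11 (mod 19); new modulus lcm = 247.
    Write x = 10 + 13·t and substitute into x ≡ 11 (mod 19): 13·t ≡ 11 − 10 = 1 (mod 19).
    The inverse of 13 mod 19 is 3 (since 13·3 = 39 = 2·19 + 1), so t ≡ 3·1 = 3 ≡ 3 (mod 19).
    Then x = 10 + 13·3 = 49, valid modulo lcm(13, 19) = 247: x ≡ 49 (mod 247).
  Combine with x ≡ 2 (mod 8); new modulus lcm = 1976.
    Write x = 49 + 247·t and substitute into x ≡ 2 (mod 8): 247·t ≡ 2 − 49 = -47 (mod 8).
    Reduce coefficients mod 8: 7·t ≡ 1 (mod 8).
    The inverse of 7 mod 8 is 7 (since 7·7 = 49 = 6·8 + 1), so t ≡ 7·1 = 7 ≡ 7 (mod 8).
    Then x = 49 + 247·7 = 1778, valid modulo lcm(247, 8) = 1976: x ≡ 1778 (mod 1976).
  Combine with x ≡ 1 (mod 11); new modulus lcm = 21736.
    Write x = 1778 + 1976·t and substitute into x ≡ 1 (mod 11): 1976·t ≡ 1 − 1778 = -1777 (mod 11).
    Reduce coefficients mod 11: 7·t ≡ 5 (mod 11).
    The inverse of 7 mod 11 is 8 (since 7·8 = 56 = 5·11 + 1), so t ≡ 8·5 = 40 ≡ 7 (mod 11).
    Then x = 1778 + 1976·7 = 15610, valid modulo lcm(1976, 11) = 21736: x ≡ 15610 (mod 21736).
  Combine with x ≡ 2 (mod 3); new modulus lcm = 65208.
    Write x = 15610 + 21736·t and substitute into x ≡ 2 (mod 3): 21736·t ≡ 2 − 15610 = -15608 (mod 3).
    Reduce coefficients mod 3: 1·t ≡ 1 (mod 3).
    So t ≡ 1 (mod 3).
    Then x = 15610 + 21736·1 = 37346, valid modulo lcm(21736, 3) = 65208: x ≡ 37346 (mod 65208).
Verify against each original: 37346 mod 13 = 10, 37346 mod 19 = 11, 37346 mod 8 = 2, 37346 mod 11 = 1, 37346 mod 3 = 2.

x ≡ 37346 (mod 65208).


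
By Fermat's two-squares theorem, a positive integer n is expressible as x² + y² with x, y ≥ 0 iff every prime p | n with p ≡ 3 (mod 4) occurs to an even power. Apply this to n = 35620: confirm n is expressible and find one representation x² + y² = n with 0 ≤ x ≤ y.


Step 1: Factor n = 35620 = 2^2 · 5 · 13 · 137.
Step 2: Check the mod-4 condition on each prime factor: 2 = 2 (special); 5 ≡ 1 (mod 4), exponent 1; 13 ≡ 1 (mod 4), exponent 1; 137 ≡ 1 (mod 4), exponent 1.
All primes ≡ 3 (mod 4) appear to even exponent (or don't appear), so by the two-squares theorem n IS expressible as a sum of two squares.
Step 3: Build a representation. Group n = k² · m with k = 2 and m = 5 · 13 · 137 = 8905 (a product of primes ≡ 1 (mod 4)); a representation of m scales to one of n via (k·x)² + (k·y)² = k²(x² + y²). Each prime p ≡ 1 (mod 4) is itself a sum of two squares; find a² by testing p − a² for a perfect square:
  5: 5 − 1² = 4 = 2² ⇒ 5 = 1² + 2².
  13: 13 − 1² = 12, 13 − 2² = 9 = 3² ⇒ 13 = 2² + 3².
  137: 137 − 1² = 136, 137 − 2² = 133, 137 − 3² = 128, 137 − 4² = 121 = 11² ⇒ 137 = 4² + 11².
  Combine using the Brahmagupta–Fibonacci identity (a² + b²)(c² + d²) = (ac − bd)² + (ad + bc)² = (ac + bd)² + (ad − bc)²:
  5 · 13 = 65: from (1² + 2²)(2² + 3²), take (1·2 − 2·3, 1·3 + 2·2) = (2 − 6, 3 + 4) = (-4, 7); dropping signs (only squares matter) gives (4, 7); check 4² + 7² = 16 + 49 = 65 ✓.
  65 · 137 = 8905: from (4² + 7²)(4² + 11²), take (4·4 − 7·11, 4·11 + 7·4) = (16 − 77, 44 + 28) = (-61, 72); dropping signs (only squares matter) gives (61, 72); check 61² + 72² = 3721 + 5184 = 8905 ✓.
  Scale by k = 2: (2·61, 2·72) = (122, 144).
Step 4: Order so x ≤ y and verify: 122² + 144² = 14884 + 20736 = 35620 = n. ✓

n = 35620 = 122² + 144² (one valid representation with x ≤ y).


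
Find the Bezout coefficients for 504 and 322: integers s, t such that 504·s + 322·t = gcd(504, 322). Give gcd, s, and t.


Euclidean algorithm on (504, 322) — divide until remainder is 0:
  504 = 1 · 322 + 182
  322 = 1 · 182 + 140
  182 = 1 · 140 + 42
  140 = 3 · 42 + 14
  42 = 3 · 14 + 0
gcd(504, 322) = 14.
Track Bezout coefficients alongside the remainders: start with r₀ = 504 = a·1 + b·0 (s = 1, t = 0) and r₁ = 322 = a·0 + b·1 (s = 0, t = 1); each new remainder r_{k+1} = r_{k-1} − q_k·r_k inherits s_{k+1} = s_{k-1} − q_k·s_k, t_{k+1} = t_{k-1} − q_k·t_k, so r_k = a·s_k + b·t_k at every step:
  q = 1: r = 182, s = 1 − 1·0 = 1, t = 0 − 1·1 = -1  (check: 504·1 + 322·(-1) = 182)
  q = 1: r = 140, s = 0 − 1·1 = -1, t = 1 − 1·(-1) = 2  (check: 504·(-1) + 322·2 = 140)
  q = 1: r = 42, s = 1 − 1·(-1) = 2, t = -1 − 1·2 = -3  (check: 504·2 + 322·(-3) = 42)
  q = 3: r = 14, s = -1 − 3·2 = -7, t = 2 − 3·(-3) = 11  (check: 504·(-7) + 322·11 = 14)
The row with r = 14 (the gcd) gives the Bezout coefficients s = -7, t = 11.
Result: 504 · (-7) + 322 · (11) = 14.

gcd(504, 322) = 14; s = -7, t = 11 (check: 504·(-7) + 322·11 = 14).


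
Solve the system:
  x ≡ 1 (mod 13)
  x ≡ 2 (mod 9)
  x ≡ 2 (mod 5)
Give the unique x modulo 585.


Moduli 13, 9, 5 are pairwise coprime; by CRT there is a unique solution modulo M = 13 · 9 · 5 = 585.
Solve pairwise, accumulating the modulus:
  Start with x ≡ 1 (mod 13).
  Combine with x ≡ 2 (mod 9): since gcd(13, 9) = 1, we get a unique residue mod 117.
    Write x = 1 + 13·t and substitute into x ≡ 2 (mod 9): 13·t ≡ 2 − 1 = 1 (mod 9).
    Reduce coefficients mod 9: 4·t ≡ 1 (mod 9).
    The inverse of 4 mod 9 is 7 (since 4·7 = 28 = 3·9 + 1), so t ≡ 7·1 = 7 ≡ 7 (mod 9).
    Then x = 1 + 13·7 = 92, valid modulo lcm(13, 9) = 117: x ≡ 92 (mod 117).
  Combine with x ≡ 2 (mod 5): since gcd(117, 5) = 1, we get a unique residue mod 585.
    Write x = 92 + 117·t and substitute into x ≡ 2 (mod 5): 117·t ≡ 2 − 92 = -90 (mod 5).
    Reduce coefficients mod 5: 2·t ≡ 0 (mod 5).
    The inverse of 2 mod 5 is 3 (since 2·3 = 6 = 1·5 + 1), so t ≡ 3·0 = 0 ≡ 0 (mod 5).
    Then x = 92 + 117·0 = 92, valid modulo lcm(117, 5) = 585: x ≡ 92 (mod 585).
Verify: 92 mod 13 = 1 ✓, 92 mod 9 = 2 ✓, 92 mod 5 = 2 ✓.

x ≡ 92 (mod 585).


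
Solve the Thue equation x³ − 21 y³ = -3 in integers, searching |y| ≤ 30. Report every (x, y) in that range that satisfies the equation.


The equation is x³ - 21y³ = -3. For fixed y, x³ = 21·y³ − 3, so a solution requires the RHS to be a perfect cube.
Strategy: iterate y from -30 to 30, compute RHS = 21·y³ − 3, and check whether it is a (positive or negative) perfect cube.
Check small values of y:
  y = 0: RHS = -3 is not a perfect cube.
  y = 1: RHS = 18 is not a perfect cube.
  y = -1: RHS = -24 is not a perfect cube.
  y = 2: RHS = 165 is not a perfect cube.
  y = -2: RHS = -171 is not a perfect cube.
  y = 3: RHS = 564 is not a perfect cube.
  y = -3: RHS = -570 is not a perfect cube.
Continuing the search up to |y| = 30 finds no solutions either.
No (x, y) in the scanned range satisfies the equation.

No integer solutions with |y| ≤ 30.


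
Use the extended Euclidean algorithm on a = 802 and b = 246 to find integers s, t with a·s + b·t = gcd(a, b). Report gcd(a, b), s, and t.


Euclidean algorithm on (802, 246) — divide until remainder is 0:
  802 = 3 · 246 + 64
  246 = 3 · 64 + 54
  64 = 1 · 54 + 10
  54 = 5 · 10 + 4
  10 = 2 · 4 + 2
  4 = 2 · 2 + 0
gcd(802, 246) = 2.
Track Bezout coefficients alongside the remainders: start with r₀ = 802 = a·1 + b·0 (s = 1, t = 0) and r₁ = 246 = a·0 + b·1 (s = 0, t = 1); each new remainder r_{k+1} = r_{k-1} − q_k·r_k inherits s_{k+1} = s_{k-1} − q_k·s_k, t_{k+1} = t_{k-1} − q_k·t_k, so r_k = a·s_k + b·t_k at every step:
  q = 3: r = 64, s = 1 − 3·0 = 1, t = 0 − 3·1 = -3  (check: 802·1 + 246·(-3) = 64)
  q = 3: r = 54, s = 0 − 3·1 = -3, t = 1 − 3·(-3) = 10  (check: 802·(-3) + 246·10 = 54)
  q = 1: r = 10, s = 1 − 1·(-3) = 4, t = -3 − 1·10 = -13  (check: 802·4 + 246·(-13) = 10)
  q = 5: r = 4, s = -3 − 5·4 = -23, t = 10 − 5·(-13) = 75  (check: 802·(-23) + 246·75 = 4)
  q = 2: r = 2, s = 4 − 2·(-23) = 50, t = -13 − 2·75 = -163  (check: 802·50 + 246·(-163) = 2)
The row with r = 2 (the gcd) gives the Bezout coefficients s = 50, t = -163.
Result: 802 · (50) + 246 · (-163) = 2.

gcd(802, 246) = 2; s = 50, t = -163 (check: 802·50 + 246·(-163) = 2).


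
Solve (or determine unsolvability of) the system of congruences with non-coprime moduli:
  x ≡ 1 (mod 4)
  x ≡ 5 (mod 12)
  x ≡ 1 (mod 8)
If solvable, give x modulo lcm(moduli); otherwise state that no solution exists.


Moduli 4, 12, 8 are not pairwise coprime, so CRT works modulo lcm(m_i) when all pairwise compatibility conditions hold.
Pairwise compatibility: gcd(m_i, m_j) must divide a_i - a_j for every pair.
Merge one congruence at a time:
  Start: x ≡ 1 (mod 4).
  Combine with x ≡ 5 (mod 12): gcd(4, 12) = 4; 5 - 1 = 4, which IS divisible by 4, so compatible.
    Write x = 1 + 4·t and substitute into x ≡ 5 (mod 12): 4·t ≡ 5 − 1 = 4 (mod 12).
    Divide the congruence (and modulus) by g = 4: 1·t ≡ 1 (mod 3).
    So t ≡ 1 (mod 3).
    Then x = 1 + 4·1 = 5, valid modulo lcm(4, 12) = 12: x ≡ 5 (mod 12).
  Combine with x ≡ 1 (mod 8): gcd(12, 8) = 4; 1 - 5 = -4, which IS divisible by 4, so compatible.
    Write x = 5 + 12·t and substitute into x ≡ 1 (mod 8): 12·t ≡ 1 − 5 = -4 (mod 8).
    Divide the congruence (and modulus) by g = 4: 3·t ≡ -1 (mod 2).
    Reduce coefficients mod 2: 1·t ≡ 1 (mod 2).
    So t ≡ 1 (mod 2).
    Then x = 5 + 12·1 = 17, valid modulo lcm(12, 8) = 24: x ≡ 17 (mod 24).
Verify: 17 mod 4 = 1, 17 mod 12 = 5, 17 mod 8 = 1.

x ≡ 17 (mod 24).


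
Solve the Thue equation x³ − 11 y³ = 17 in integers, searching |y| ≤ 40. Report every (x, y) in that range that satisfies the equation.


The equation is x³ - 11y³ = 17. For fixed y, x³ = 11·y³ + 17, so a solution requires the RHS to be a perfect cube.
Strategy: iterate y from -40 to 40, compute RHS = 11·y³ + 17, and check whether it is a (positive or negative) perfect cube.
Check small values of y:
  y = 0: RHS = 17 is not a perfect cube.
  y = 1: RHS = 28 is not a perfect cube.
  y = -1: RHS = 6 is not a perfect cube.
  y = 2: RHS = 105 is not a perfect cube.
  y = -2: RHS = -71 is not a perfect cube.
  y = 3: RHS = 314 is not a perfect cube.
  y = -3: RHS = -280 is not a perfect cube.
Continuing the search up to |y| = 40 finds no solutions either.
No (x, y) in the scanned range satisfies the equation.

No integer solutions with |y| ≤ 40.


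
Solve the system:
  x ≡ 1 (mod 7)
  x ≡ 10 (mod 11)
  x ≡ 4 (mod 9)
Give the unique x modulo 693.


Moduli 7, 11, 9 are pairwise coprime; by CRT there is a unique solution modulo M = 7 · 11 · 9 = 693.
Solve pairwise, accumulating the modulus:
  Start with x ≡ 1 (mod 7).
  Combine with x ≡ 10 (mod 11): since gcd(7, 11) = 1, we get a unique residue mod 77.
    Write x = 1 + 7·t and substitute into x ≡ 10 (mod 11): 7·t ≡ 10 − 1 = 9 (mod 11).
    The inverse of 7 mod 11 is 8 (since 7·8 = 56 = 5·11 + 1), so t ≡ 8·9 = 72 ≡ 6 (mod 11).
    Then x = 1 + 7·6 = 43, valid modulo lcm(7, 11) = 77: x ≡ 43 (mod 77).
  Combine with x ≡ 4 (mod 9): since gcd(77, 9) = 1, we get a unique residue mod 693.
    Write x = 43 + 77·t and substitute into x ≡ 4 (mod 9): 77·t ≡ 4 − 43 = -39 (mod 9).
    Reduce coefficients mod 9: 5·t ≡ 6 (mod 9).
    The inverse of 5 mod 9 is 2 (since 5·2 = 10 = 1·9 + 1), so t ≡ 2·6 = 12 ≡ 3 (mod 9).
    Then x = 43 + 77·3 = 274, valid modulo lcm(77, 9) = 693: x ≡ 274 (mod 693).
Verify: 274 mod 7 = 1 ✓, 274 mod 11 = 10 ✓, 274 mod 9 = 4 ✓.

x ≡ 274 (mod 693).


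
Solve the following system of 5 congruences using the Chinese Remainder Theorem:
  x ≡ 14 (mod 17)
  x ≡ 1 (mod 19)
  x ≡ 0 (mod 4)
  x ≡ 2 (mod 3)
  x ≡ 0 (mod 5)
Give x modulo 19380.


Product of moduli M = 17 · 19 · 4 · 3 · 5 = 19380.
Merge one congruence at a time:
  Start: x ≡ 14 (mod 17).
  Combine with x ≡ 1 (mod 19); new modulus lcm = 323.
    Write x = 14 + 17·t and substitute into x ≡ 1 (mod 19): 17·t ≡ 1 − 14 = -13 (mod 19).
    Reduce coefficients mod 19: 17·t ≡ 6 (mod 19).
    The inverse of 17 mod 19 is 9 (since 17·9 = 153 = 8·19 + 1), so t ≡ 9·6 = 54 ≡ 16 (mod 19).
    Then x = 14 + 17·16 = 286, valid modulo lcm(17, 19) = 323: x ≡ 286 (mod 323).
  Combine with x ≡ 0 (mod 4); new modulus lcm = 1292.
    Write x = 286 + 323·t and substitute into x ≡ 0 (mod 4): 323·t ≡ 0 − 286 = -286 (mod 4).
    Reduce coefficients mod 4: 3·t ≡ 2 (mod 4).
    The inverse of 3 mod 4 is 3 (since 3·3 = 9 = 2·4 + 1), so t ≡ 3·2 = 6 ≡ 2 (mod 4).
    Then x = 286 + 323·2 = 932, valid modulo lcm(323, 4) = 1292: x ≡ 932 (mod 1292).
  Combine with x ≡ 2 (mod 3); new modulus lcm = 3876.
    Write x = 932 + 1292·t and substitute into x ≡ 2 (mod 3): 1292·t ≡ 2 − 932 = -930 (mod 3).
    Reduce coefficients mod 3: 2·t ≡ 0 (mod 3).
    The inverse of 2 mod 3 is 2 (since 2·2 = 4 = 1·3 + 1), so t ≡ 2·0 = 0 ≡ 0 (mod 3).
    Then x = 932 + 1292·0 = 932, valid modulo lcm(1292, 3) = 3876: x ≡ 932 (mod 3876).
  Combine with x ≡ 0 (mod 5); new modulus lcm = 19380.
    Write x = 932 + 3876·t and substitute into x ≡ 0 (mod 5): 3876·t ≡ 0 − 932 = -932 (mod 5).
    Reduce coefficients mod 5: 1·t ≡ 3 (mod 5).
    So t ≡ 3 (mod 5).
    Then x = 932 + 3876·3 = 12560, valid modulo lcm(3876, 5) = 19380: x ≡ 12560 (mod 19380).
Verify against each original: 12560 mod 17 = 14, 12560 mod 19 = 1, 12560 mod 4 = 0, 12560 mod 3 = 2, 12560 mod 5 = 0.

x ≡ 12560 (mod 19380).


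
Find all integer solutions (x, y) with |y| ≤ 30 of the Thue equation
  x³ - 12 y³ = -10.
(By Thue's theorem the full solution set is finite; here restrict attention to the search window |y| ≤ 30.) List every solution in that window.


The equation is x³ - 12y³ = -10. For fixed y, x³ = 12·y³ − 10, so a solution requires the RHS to be a perfect cube.
Strategy: iterate y from -30 to 30, compute RHS = 12·y³ − 10, and check whether it is a (positive or negative) perfect cube.
Check small values of y:
  y = 0: RHS = -10 is not a perfect cube.
  y = 1: RHS = 2 is not a perfect cube.
  y = -1: RHS = -22 is not a perfect cube.
  y = 2: RHS = 86 is not a perfect cube.
  y = -2: RHS = -106 is not a perfect cube.
  y = 3: RHS = 314 is not a perfect cube.
  y = -3: RHS = -334 is not a perfect cube.
Continuing the search up to |y| = 30 finds no solutions either.
No (x, y) in the scanned range satisfies the equation.

No integer solutions with |y| ≤ 30.


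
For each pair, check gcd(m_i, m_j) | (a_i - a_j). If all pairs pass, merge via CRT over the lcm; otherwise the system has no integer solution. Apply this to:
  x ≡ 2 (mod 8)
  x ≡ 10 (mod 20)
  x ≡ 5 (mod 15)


Moduli 8, 20, 15 are not pairwise coprime, so CRT works modulo lcm(m_i) when all pairwise compatibility conditions hold.
Pairwise compatibility: gcd(m_i, m_j) must divide a_i - a_j for every pair.
Merge one congruence at a time:
  Start: x ≡ 2 (mod 8).
  Combine with x ≡ 10 (mod 20): gcd(8, 20) = 4; 10 - 2 = 8, which IS divisible by 4, so compatible.
    Write x = 2 + 8·t and substitute into x ≡ 10 (mod 20): 8·t ≡ 10 − 2 = 8 (mod 20).
    Divide the congruence (and modulus) by g = 4: 2·t ≡ 2 (mod 5).
    The inverse of 2 mod 5 is 3 (since 2·3 = 6 = 1·5 + 1), so t ≡ 3·2 = 6 ≡ 1 (mod 5).
    Then x = 2 + 8·1 = 10, valid modulo lcm(8, 20) = 40: x ≡ 10 (mod 40).
  Combine with x ≡ 5 (mod 15): gcd(40, 15) = 5; 5 - 10 = -5, which IS divisible by 5, so compatible.
    Write x = 10 + 40·t and substitute into x ≡ 5 (mod 15): 40·t ≡ 5 − 10 = -5 (mod 15).
    Divide the congruence (and modulus) by g = 5: 8·t ≡ -1 (mod 3).
    Reduce coefficients mod 3: 2·t ≡ 2 (mod 3).
    The inverse of 2 mod 3 is 2 (since 2·2 = 4 = 1·3 + 1), so t ≡ 2·2 = 4 ≡ 1 (mod 3).
    Then x = 10 + 40·1 = 50, valid modulo lcm(40, 15) = 120: x ≡ 50 (mod 120).
Verify: 50 mod 8 = 2, 50 mod 20 = 10, 50 mod 15 = 5.

x ≡ 50 (mod 120).


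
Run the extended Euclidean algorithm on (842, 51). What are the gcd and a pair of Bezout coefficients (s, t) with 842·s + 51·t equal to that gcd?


Euclidean algorithm on (842, 51) — divide until remainder is 0:
  842 = 16 · 51 + 26
  51 = 1 · 26 + 25
  26 = 1 · 25 + 1
  25 = 25 · 1 + 0
gcd(842, 51) = 1.
Track Bezout coefficients alongside the remainders: start with r₀ = 842 = a·1 + b·0 (s = 1, t = 0) and r₁ = 51 = a·0 + b·1 (s = 0, t = 1); each new remainder r_{k+1} = r_{k-1} − q_k·r_k inherits s_{k+1} = s_{k-1} − q_k·s_k, t_{k+1} = t_{k-1} − q_k·t_k, so r_k = a·s_k + b·t_k at every step:
  q = 16: r = 26, s = 1 − 16·0 = 1, t = 0 − 16·1 = -16  (check: 842·1 + 51·(-16) = 26)
  q = 1: r = 25, s = 0 − 1·1 = -1, t = 1 − 1·(-16) = 17  (check: 842·(-1) + 51·17 = 25)
  q = 1: r = 1, s = 1 − 1·(-1) = 2, t = -16 − 1·17 = -33  (check: 842·2 + 51·(-33) = 1)
The row with r = 1 (the gcd) gives the Bezout coefficients s = 2, t = -33.
Result: 842 · (2) + 51 · (-33) = 1.

gcd(842, 51) = 1; s = 2, t = -33 (check: 842·2 + 51·(-33) = 1).
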